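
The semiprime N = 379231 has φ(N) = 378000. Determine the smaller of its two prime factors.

φ(n) = (p−1)(q−1) = n − (p+q) + 1, so p + q = 379231 − 378000 + 1 = 1232.
p and q are the roots of t² − 1232t + 379231 = 0.
Discriminant: 1232² − 4·379231 = 1517824 − 1516924 = 900; √900 = 30.
q = (1232 − 30)/2 = 601, p = (1232 + 30)/2 = 631.
Check: 601 · 631 = 379231.

601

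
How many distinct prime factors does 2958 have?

2958 = 2 · 1479
1479 = 3 · 493
493 = 17 · 29
2958 = 2 · 3 · 17 · 29, which has 4 distinct prime factors.

4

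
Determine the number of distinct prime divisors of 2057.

2057 = 11^2 · 17
2057 = 11^2 · 17, which has 2 distinct prime factors.

2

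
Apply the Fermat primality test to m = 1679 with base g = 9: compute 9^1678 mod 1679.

210

9^1 ≡ 9 (mod 1679)
9^2 ≡ 9^2 = 81 ≡ 81 (mod 1679)
9^4 ≡ 81^2 = 6561 ≡ 1524 (mod 1679)
9^8 ≡ 1524^2 = 2322576 ≡ 519 (mod 1679)
9^16 ≡ 519^2 = 269361 ≡ 721 (mod 1679)
9^32 ≡ 721^2 = 519841 ≡ 1030 (mod 1679)
9^64 ≡ 1030^2 = 1060900 ≡ 1451 (mod 1679)
9^128 ≡ 1451^2 = 2105401 ≡ 1614 (mod 1679)
9^256 ≡ 1614^2 = 2604996 ≡ 867 (mod 1679)
9^512 ≡ 867^2 = 751689 ≡ 1176 (mod 1679)
9^1024 ≡ 1176^2 = 1382976 ≡ 1159 (mod 1679)
1678 = 1024 + 512 + 128 + 8 + 4 + 2 in binary powers of 2.
So 9^1678 ≡ 1159 · 1176 · 1614 · 519 · 1524 · 81 ≡ 210 (mod 1679).
Since 210 ≠ 1, base 9 is a Fermat witness: 1679 is composite.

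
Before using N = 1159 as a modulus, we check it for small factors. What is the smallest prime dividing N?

1159 is odd.
Digit sum 16, not divisible by 3.
Ends in 9: not divisible by 5.
7: 1159 = 7·165 + 4
11: 1159 = 11·105 + 4
13: 1159 = 13·89 + 2
17: 1159 = 17·68 + 3
19: 1159 = 19·61

19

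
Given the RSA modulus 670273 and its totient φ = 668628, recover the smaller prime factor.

φ(n) = (p−1)(q−1) = n − (p+q) + 1, so p + q = 670273 − 668628 + 1 = 1646.
p and q are the roots of t² − 1646t + 670273 = 0.
Discriminant: 1646² − 4·670273 = 2709316 − 2681092 = 28224; √28224 = 168.
q = (1646 − 168)/2 = 739, p = (1646 + 168)/2 = 907.
Check: 739 · 907 = 670273.

739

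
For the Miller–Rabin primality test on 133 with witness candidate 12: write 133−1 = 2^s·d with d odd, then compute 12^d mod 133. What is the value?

132

133 − 1 = 132 = 2^2 · 33, so d = 33.
12^1 ≡ 12 (mod 133)
12^2 ≡ 12^2 = 144 ≡ 11 (mod 133)
12^4 ≡ 11^2 = 121 ≡ 121 (mod 133)
12^8 ≡ 121^2 = 14641 ≡ 11 (mod 133)
12^16 ≡ 11^2 = 121 ≡ 121 (mod 133)
12^32 ≡ 121^2 = 14641 ≡ 11 (mod 133)
33 = 32 + 1 in binary powers of 2.
So 12^33 ≡ 11 · 12 ≡ 132 (mod 133).
Since 12^d ≡ 132 (mod 133), base 12 does not prove 133 composite.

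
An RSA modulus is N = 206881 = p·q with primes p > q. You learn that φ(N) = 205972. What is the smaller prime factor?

443

φ(n) = (p−1)(q−1) = n − (p+q) + 1, so p + q = 206881 − 205972 + 1 = 910.
p and q are the roots of t² − 910t + 206881 = 0.
Discriminant: 910² − 4·206881 = 828100 − 827524 = 576; √576 = 24.
q = (910 − 24)/2 = 443, p = (910 + 24)/2 = 467.
Check: 443 · 467 = 206881.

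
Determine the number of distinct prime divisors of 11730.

11730 = 2 · 5865
5865 = 3 · 1955
1955 = 5 · 391
391 = 17 · 23
11730 = 2 · 3 · 5 · 17 · 23, which has 5 distinct prime factors.

5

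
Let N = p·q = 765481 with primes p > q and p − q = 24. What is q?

Since p = q + 24, we have 765481 = q(q + 24), so q² + 24q − 765481 = 0.
Discriminant: 24² + 4·765481 = 576 + 3061924 = 3062500; √3062500 = 1750.
q = (−24 + 1750)/2 = 863, and p = q + 24 = 887.
Check: 863 · 887 = 765481.

863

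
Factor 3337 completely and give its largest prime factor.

71

3337 = 47 · 71
71 is prime.
So 3337 = 47 · 71; the largest prime factor is 71.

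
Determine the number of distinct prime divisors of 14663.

3

14663 = 11 · 1333
1333 = 31 · 43
14663 = 11 · 31 · 43, which has 3 distinct prime factors.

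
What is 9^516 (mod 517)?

383

9^1 ≡ 9 (mod 517)
9^2 ≡ 9^2 = 81 ≡ 81 (mod 517)
9^4 ≡ 81^2 = 6561 ≡ 357 (mod 517)
9^8 ≡ 357^2 = 127449 ≡ 267 (mod 517)
9^16 ≡ 267^2 = 71289 ≡ 460 (mod 517)
9^32 ≡ 460^2 = 211600 ≡ 147 (mod 517)
9^64 ≡ 147^2 = 21609 ≡ 412 (mod 517)
9^128 ≡ 412^2 = 169744 ≡ 168 (mod 517)
9^256 ≡ 168^2 = 28224 ≡ 306 (mod 517)
9^512 ≡ 306^2 = 93636 ≡ 59 (mod 517)
516 = 512 + 4 in binary powers of 2.
So 9^516 ≡ 59 · 357 ≡ 383 (mod 517).
Since 383 ≠ 1, base 9 is a Fermat witness: 517 is composite.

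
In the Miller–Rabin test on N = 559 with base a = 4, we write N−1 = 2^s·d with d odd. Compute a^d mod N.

559 − 1 = 558 = 2^1 · 279, so d = 279.
4^1 ≡ 4 (mod 559)
4^2 ≡ 4^2 = 16 ≡ 16 (mod 559)
4^4 ≡ 16^2 = 256 ≡ 256 (mod 559)
4^8 ≡ 256^2 = 65536 ≡ 133 (mod 559)
4^16 ≡ 133^2 = 17689 ≡ 360 (mod 559)
4^32 ≡ 360^2 = 129600 ≡ 471 (mod 559)
4^64 ≡ 471^2 = 221841 ≡ 477 (mod 559)
4^128 ≡ 477^2 = 227529 ≡ 16 (mod 559)
4^256 ≡ 16^2 = 256 ≡ 256 (mod 559)
279 = 256 + 16 + 4 + 2 + 1 in binary powers of 2.
So 4^279 ≡ 256 · 360 · 256 · 16 · 4 ≡ 441 (mod 559).
Squaring chain: 441; never reaches −1, so base 4 is a Miller–Rabin witness that 559 is composite.

441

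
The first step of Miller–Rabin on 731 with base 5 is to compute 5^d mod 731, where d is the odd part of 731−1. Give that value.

731 − 1 = 730 = 2^1 · 365, so d = 365.
5^1 ≡ 5 (mod 731)
5^2 ≡ 5^2 = 25 ≡ 25 (mod 731)
5^4 ≡ 25^2 = 625 ≡ 625 (mod 731)
5^8 ≡ 625^2 = 390625 ≡ 271 (mod 731)
5^16 ≡ 271^2 = 73441 ≡ 341 (mod 731)
5^32 ≡ 341^2 = 116281 ≡ 52 (mod 731)
5^64 ≡ 52^2 = 2704 ≡ 511 (mod 731)
5^128 ≡ 511^2 = 261121 ≡ 154 (mod 731)
5^256 ≡ 154^2 = 23716 ≡ 324 (mod 731)
365 = 256 + 64 + 32 + 8 + 4 + 1 in binary powers of 2.
So 5^365 ≡ 324 · 511 · 52 · 271 · 625 · 5 ≡ 632 (mod 731).
Squaring chain: 632; never reaches −1, so base 5 is a Miller–Rabin witness that 731 is composite.

632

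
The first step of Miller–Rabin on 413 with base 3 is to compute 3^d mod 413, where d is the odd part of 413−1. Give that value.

413 − 1 = 412 = 2^2 · 103, so d = 103.
3^1 ≡ 3 (mod 413)
3^2 ≡ 3^2 = 9 ≡ 9 (mod 413)
3^4 ≡ 9^2 = 81 ≡ 81 (mod 413)
3^8 ≡ 81^2 = 6561 ≡ 366 (mod 413)
3^16 ≡ 366^2 = 133956 ≡ 144 (mod 413)
3^32 ≡ 144^2 = 20736 ≡ 86 (mod 413)
3^64 ≡ 86^2 = 7396 ≡ 375 (mod 413)
103 = 64 + 32 + 4 + 2 + 1 in binary powers of 2.
So 3^103 ≡ 375 · 86 · 81 · 9 · 3 ≡ 262 (mod 413).
Squaring chain: 262 → 86; never reaches −1, so base 3 is a Miller–Rabin witness that 413 is composite.

262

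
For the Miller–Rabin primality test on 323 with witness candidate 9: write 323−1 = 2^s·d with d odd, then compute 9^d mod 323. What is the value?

323 − 1 = 322 = 2^1 · 161, so d = 161.
9^1 ≡ 9 (mod 323)
9^2 ≡ 9^2 = 81 ≡ 81 (mod 323)
9^4 ≡ 81^2 = 6561 ≡ 101 (mod 323)
9^8 ≡ 101^2 = 10201 ≡ 188 (mod 323)
9^16 ≡ 188^2 = 35344 ≡ 137 (mod 323)
9^32 ≡ 137^2 = 18769 ≡ 35 (mod 323)
9^64 ≡ 35^2 = 1225 ≡ 256 (mod 323)
9^128 ≡ 256^2 = 65536 ≡ 290 (mod 323)
161 = 128 + 32 + 1 in binary powers of 2.
So 9^161 ≡ 290 · 35 · 9 ≡ 264 (mod 323).
Squaring chain: 264; never reaches −1, so base 9 is a Miller–Rabin witness that 323 is composite.

264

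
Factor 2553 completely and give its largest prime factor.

2553 = 3 · 851
851 = 23 · 37
37 is prime.
So 2553 = 3 · 23 · 37; the largest prime factor is 37.

37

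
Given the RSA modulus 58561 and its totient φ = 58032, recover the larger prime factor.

373

φ(n) = (p−1)(q−1) = n − (p+q) + 1, so p + q = 58561 − 58032 + 1 = 530.
p and q are the roots of t² − 530t + 58561 = 0.
Discriminant: 530² − 4·58561 = 280900 − 234244 = 46656; √46656 = 216.
q = (530 − 216)/2 = 157, p = (530 + 216)/2 = 373.
Check: 157 · 373 = 58561.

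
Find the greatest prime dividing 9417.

73

9417 = 3 · 3139
3139 = 43 · 73
73 is prime.
So 9417 = 3 · 43 · 73; the largest prime factor is 73.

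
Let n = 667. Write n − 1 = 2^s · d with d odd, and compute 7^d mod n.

458

667 − 1 = 666 = 2^1 · 333, so d = 333.
7^1 ≡ 7 (mod 667)
7^2 ≡ 7^2 = 49 ≡ 49 (mod 667)
7^4 ≡ 49^2 = 2401 ≡ 400 (mod 667)
7^8 ≡ 400^2 = 160000 ≡ 587 (mod 667)
7^16 ≡ 587^2 = 344569 ≡ 397 (mod 667)
7^32 ≡ 397^2 = 157609 ≡ 197 (mod 667)
7^64 ≡ 197^2 = 38809 ≡ 123 (mod 667)
7^128 ≡ 123^2 = 15129 ≡ 455 (mod 667)
7^256 ≡ 455^2 = 207025 ≡ 255 (mod 667)
333 = 256 + 64 + 8 + 4 + 1 in binary powers of 2.
So 7^333 ≡ 255 · 123 · 587 · 400 · 7 ≡ 458 (mod 667).
Squaring chain: 458; never reaches −1, so base 7 is a Miller–Rabin witness that 667 is composite.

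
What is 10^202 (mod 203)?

10^1 ≡ 10 (mod 203)
10^2 ≡ 10^2 = 100 ≡ 100 (mod 203)
10^4 ≡ 100^2 = 10000 ≡ 53 (mod 203)
10^8 ≡ 53^2 = 2809 ≡ 170 (mod 203)
10^16 ≡ 170^2 = 28900 ≡ 74 (mod 203)
10^32 ≡ 74^2 = 5476 ≡ 198 (mod 203)
10^64 ≡ 198^2 = 39204 ≡ 25 (mod 203)
10^128 ≡ 25^2 = 625 ≡ 16 (mod 203)
202 = 128 + 64 + 8 + 2 in binary powers of 2.
So 10^202 ≡ 16 · 25 · 170 · 100 ≡ 109 (mod 203).
Since 109 ≠ 1, base 10 is a Fermat witness: 203 is composite.

109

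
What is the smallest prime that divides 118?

2

118 is even: 2 divides it.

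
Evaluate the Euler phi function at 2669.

Factor: 2669 = 17 · 157.
φ(2669) = (17−1) · (157−1) = 16 · 156 = 2496.

2496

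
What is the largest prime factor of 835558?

835558 = 2 · 417779
417779 = 59 · 7081
7081 = 73 · 97
97 is prime.
So 835558 = 2 · 59 · 73 · 97; the largest prime factor is 97.

97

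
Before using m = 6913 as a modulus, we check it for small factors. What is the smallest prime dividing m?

31

6913 is odd.
Digit sum 19, not divisible by 3.
Ends in 3: not divisible by 5.
7: 6913 = 7·987 + 4
11: 6913 = 11·628 + 5
13: 6913 = 13·531 + 10
17: 6913 = 17·406 + 11
19: 6913 = 19·363 + 16
23: 6913 = 23·300 + 13
29: 6913 = 29·238 + 11
31: 6913 = 31·223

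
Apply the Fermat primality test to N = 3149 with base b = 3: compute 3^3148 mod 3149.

3^1 ≡ 3 (mod 3149)
3^2 ≡ 3^2 = 9 ≡ 9 (mod 3149)
3^4 ≡ 9^2 = 81 ≡ 81 (mod 3149)
3^8 ≡ 81^2 = 6561 ≡ 263 (mod 3149)
3^16 ≡ 263^2 = 69169 ≡ 3040 (mod 3149)
3^32 ≡ 3040^2 = 9241600 ≡ 2434 (mod 3149)
3^64 ≡ 2434^2 = 5924356 ≡ 1087 (mod 3149)
3^128 ≡ 1087^2 = 1181569 ≡ 694 (mod 3149)
3^256 ≡ 694^2 = 481636 ≡ 2988 (mod 3149)
3^512 ≡ 2988^2 = 8928144 ≡ 729 (mod 3149)
3^1024 ≡ 729^2 = 531441 ≡ 2409 (mod 3149)
3^2048 ≡ 2409^2 = 5803281 ≡ 2823 (mod 3149)
3148 = 2048 + 1024 + 64 + 8 + 4 in binary powers of 2.
So 3^3148 ≡ 2823 · 2409 · 1087 · 263 · 81 ≡ 947 (mod 3149).
Since 947 ≠ 1, base 3 is a Fermat witness: 3149 is composite.

947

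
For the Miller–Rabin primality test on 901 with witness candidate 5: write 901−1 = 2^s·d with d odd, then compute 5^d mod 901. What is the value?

901 − 1 = 900 = 2^2 · 225, so d = 225.
5^1 ≡ 5 (mod 901)
5^2 ≡ 5^2 = 25 ≡ 25 (mod 901)
5^4 ≡ 25^2 = 625 ≡ 625 (mod 901)
5^8 ≡ 625^2 = 390625 ≡ 492 (mod 901)
5^16 ≡ 492^2 = 242064 ≡ 596 (mod 901)
5^32 ≡ 596^2 = 355216 ≡ 222 (mod 901)
5^64 ≡ 222^2 = 49284 ≡ 630 (mod 901)
5^128 ≡ 630^2 = 396900 ≡ 460 (mod 901)
225 = 128 + 64 + 32 + 1 in binary powers of 2.
So 5^225 ≡ 460 · 630 · 222 · 5 ≡ 277 (mod 901).
Squaring chain: 277 → 144; never reaches −1, so base 5 is a Miller–Rabin witness that 901 is composite.

277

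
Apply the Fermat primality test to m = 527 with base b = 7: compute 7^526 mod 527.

348

7^1 ≡ 7 (mod 527)
7^2 ≡ 7^2 = 49 ≡ 49 (mod 527)
7^4 ≡ 49^2 = 2401 ≡ 293 (mod 527)
7^8 ≡ 293^2 = 85849 ≡ 475 (mod 527)
7^16 ≡ 475^2 = 225625 ≡ 69 (mod 527)
7^32 ≡ 69^2 = 4761 ≡ 18 (mod 527)
7^64 ≡ 18^2 = 324 ≡ 324 (mod 527)
7^128 ≡ 324^2 = 104976 ≡ 103 (mod 527)
7^256 ≡ 103^2 = 10609 ≡ 69 (mod 527)
7^512 ≡ 69^2 = 4761 ≡ 18 (mod 527)
526 = 512 + 8 + 4 + 2 in binary powers of 2.
So 7^526 ≡ 18 · 475 · 293 · 49 ≡ 348 (mod 527).
Since 348 ≠ 1, base 7 is a Fermat witness: 527 is composite.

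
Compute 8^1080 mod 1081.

570

8^1 ≡ 8 (mod 1081)
8^2 ≡ 8^2 = 64 ≡ 64 (mod 1081)
8^4 ≡ 64^2 = 4096 ≡ 853 (mod 1081)
8^8 ≡ 853^2 = 727609 ≡ 96 (mod 1081)
8^16 ≡ 96^2 = 9216 ≡ 568 (mod 1081)
8^32 ≡ 568^2 = 322624 ≡ 486 (mod 1081)
8^64 ≡ 486^2 = 236196 ≡ 538 (mod 1081)
8^128 ≡ 538^2 = 289444 ≡ 817 (mod 1081)
8^256 ≡ 817^2 = 667489 ≡ 512 (mod 1081)
8^512 ≡ 512^2 = 262144 ≡ 542 (mod 1081)
8^1024 ≡ 542^2 = 293764 ≡ 813 (mod 1081)
1080 = 1024 + 32 + 16 + 8 in binary powers of 2.
So 8^1080 ≡ 813 · 486 · 568 · 96 ≡ 570 (mod 1081).
Since 570 ≠ 1, base 8 is a Fermat witness: 1081 is composite.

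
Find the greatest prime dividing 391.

391 = 17 · 23
23 is prime.
So 391 = 17 · 23; the largest prime factor is 23.

23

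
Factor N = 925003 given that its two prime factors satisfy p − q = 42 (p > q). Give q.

Since p = q + 42, we have 925003 = q(q + 42), so q² + 42q − 925003 = 0.
Discriminant: 42² + 4·925003 = 1764 + 3700012 = 3701776; √3701776 = 1924.
q = (−42 + 1924)/2 = 941, and p = q + 42 = 983.
Check: 941 · 983 = 925003.

941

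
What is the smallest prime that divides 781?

781 is odd.
Digit sum 16, not divisible by 3.
Ends in 1: not divisible by 5.
7: 781 = 7·111 + 4
11: 781 = 11·71

11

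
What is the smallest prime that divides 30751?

7

30751 is odd.
Digit sum 16, not divisible by 3.
Ends in 1: not divisible by 5.
7: 30751 = 7·4393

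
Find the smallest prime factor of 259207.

259207 is odd.
Digit sum 25, not divisible by 3.
Ends in 7: not divisible by 5.
7: 259207 = 7·37029 + 4
11: 259207 = 11·23564 + 3
13: 259207 = 13·19939

13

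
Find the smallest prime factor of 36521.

36521 is odd.
Digit sum 17, not divisible by 3.
Ends in 1: not divisible by 5.
7: 36521 = 7·5217 + 2
11: 36521 = 11·3320 + 1
13: 36521 = 13·2809 + 4
17: 36521 = 17·2148 + 5
19: 36521 = 19·1922 + 3
23: 36521 = 23·1587 + 20
29: 36521 = 29·1259 + 10
31: 36521 = 31·1178 + 3
37: 36521 = 37·987 + 2
41: 36521 = 41·890 + 31
43: 36521 = 43·849 + 14
47: 36521 = 47·777 + 2
53: 36521 = 53·689 + 4
59: 36521 = 59·619

59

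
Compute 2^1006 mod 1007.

2^1 ≡ 2 (mod 1007)
2^2 ≡ 2^2 = 4 ≡ 4 (mod 1007)
2^4 ≡ 4^2 = 16 ≡ 16 (mod 1007)
2^8 ≡ 16^2 = 256 ≡ 256 (mod 1007)
2^16 ≡ 256^2 = 65536 ≡ 81 (mod 1007)
2^32 ≡ 81^2 = 6561 ≡ 519 (mod 1007)
2^64 ≡ 519^2 = 269361 ≡ 492 (mod 1007)
2^128 ≡ 492^2 = 242064 ≡ 384 (mod 1007)
2^256 ≡ 384^2 = 147456 ≡ 434 (mod 1007)
2^512 ≡ 434^2 = 188356 ≡ 47 (mod 1007)
1006 = 512 + 256 + 128 + 64 + 32 + 8 + 4 + 2 in binary powers of 2.
So 2^1006 ≡ 47 · 434 · 384 · 492 · 519 · 256 · 16 · 4 ≡ 271 (mod 1007).
Since 271 ≠ 1, base 2 is a Fermat witness: 1007 is composite.

271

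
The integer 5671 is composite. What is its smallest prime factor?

5671 is odd.
Digit sum 19, not divisible by 3.
Ends in 1: not divisible by 5.
7: 5671 = 7·810 + 1
11: 5671 = 11·515 + 6
13: 5671 = 13·436 + 3
17: 5671 = 17·333 + 10
19: 5671 = 19·298 + 9
23: 5671 = 23·246 + 13
29: 5671 = 29·195 + 16
31: 5671 = 31·182 + 29
37: 5671 = 37·153 + 10
41: 5671 = 41·138 + 13
43: 5671 = 43·131 + 38
47: 5671 = 47·120 + 31
53: 5671 = 53·107

53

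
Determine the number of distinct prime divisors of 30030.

6

30030 = 2 · 15015
15015 = 3 · 5005
5005 = 5 · 1001
1001 = 7 · 143
143 = 11 · 13
30030 = 2 · 3 · 5 · 7 · 11 · 13, which has 6 distinct prime factors.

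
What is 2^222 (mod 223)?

1

2^1 ≡ 2 (mod 223)
2^2 ≡ 2^2 = 4 ≡ 4 (mod 223)
2^4 ≡ 4^2 = 16 ≡ 16 (mod 223)
2^8 ≡ 16^2 = 256 ≡ 33 (mod 223)
2^16 ≡ 33^2 = 1089 ≡ 197 (mod 223)
2^32 ≡ 197^2 = 38809 ≡ 7 (mod 223)
2^64 ≡ 7^2 = 49 ≡ 49 (mod 223)
2^128 ≡ 49^2 = 2401 ≡ 171 (mod 223)
222 = 128 + 64 + 16 + 8 + 4 + 2 in binary powers of 2.
So 2^222 ≡ 171 · 49 · 197 · 33 · 16 · 4 ≡ 1 (mod 223).
Since the result is 1, base 2 gives no evidence that 223 is composite.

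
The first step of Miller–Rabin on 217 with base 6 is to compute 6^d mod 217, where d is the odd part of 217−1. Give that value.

217 − 1 = 216 = 2^3 · 27, so d = 27.
6^1 ≡ 6 (mod 217)
6^2 ≡ 6^2 = 36 ≡ 36 (mod 217)
6^4 ≡ 36^2 = 1296 ≡ 211 (mod 217)
6^8 ≡ 211^2 = 44521 ≡ 36 (mod 217)
6^16 ≡ 36^2 = 1296 ≡ 211 (mod 217)
27 = 16 + 8 + 2 + 1 in binary powers of 2.
So 6^27 ≡ 211 · 36 · 36 · 6 ≡ 216 (mod 217).
Since 6^d ≡ 216 (mod 217), base 6 does not prove 217 composite.

216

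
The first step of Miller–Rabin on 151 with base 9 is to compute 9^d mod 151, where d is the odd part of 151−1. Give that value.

151 − 1 = 150 = 2^1 · 75, so d = 75.
9^1 ≡ 9 (mod 151)
9^2 ≡ 9^2 = 81 ≡ 81 (mod 151)
9^4 ≡ 81^2 = 6561 ≡ 68 (mod 151)
9^8 ≡ 68^2 = 4624 ≡ 94 (mod 151)
9^16 ≡ 94^2 = 8836 ≡ 78 (mod 151)
9^32 ≡ 78^2 = 6084 ≡ 44 (mod 151)
9^64 ≡ 44^2 = 1936 ≡ 124 (mod 151)
75 = 64 + 8 + 2 + 1 in binary powers of 2.
So 9^75 ≡ 124 · 94 · 81 · 9 ≡ 1 (mod 151).
Since 9^d ≡ 1 (mod 151), base 9 does not prove 151 composite.

1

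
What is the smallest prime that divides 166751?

166751 is odd.
Digit sum 26, not divisible by 3.
Ends in 1: not divisible by 5.
7: 166751 = 7·23821 + 4
11: 166751 = 11·15159 + 2
13: 166751 = 13·12827

13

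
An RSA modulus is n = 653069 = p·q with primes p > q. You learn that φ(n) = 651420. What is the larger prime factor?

991

φ(n) = (p−1)(q−1) = n − (p+q) + 1, so p + q = 653069 − 651420 + 1 = 1650.
p and q are the roots of t² − 1650t + 653069 = 0.
Discriminant: 1650² − 4·653069 = 2722500 − 2612276 = 110224; √110224 = 332.
q = (1650 − 332)/2 = 659, p = (1650 + 332)/2 = 991.
Check: 659 · 991 = 653069.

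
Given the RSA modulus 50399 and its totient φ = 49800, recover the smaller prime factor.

101

φ(n) = (p−1)(q−1) = n − (p+q) + 1, so p + q = 50399 − 49800 + 1 = 600.
p and q are the roots of t² − 600t + 50399 = 0.
Discriminant: 600² − 4·50399 = 360000 − 201596 = 158404; √158404 = 398.
q = (600 − 398)/2 = 101, p = (600 + 398)/2 = 499.
Check: 101 · 499 = 50399.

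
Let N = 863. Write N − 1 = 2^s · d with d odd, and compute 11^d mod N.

863 − 1 = 862 = 2^1 · 431, so d = 431.
11^1 ≡ 11 (mod 863)
11^2 ≡ 11^2 = 121 ≡ 121 (mod 863)
11^4 ≡ 121^2 = 14641 ≡ 833 (mod 863)
11^8 ≡ 833^2 = 693889 ≡ 37 (mod 863)
11^16 ≡ 37^2 = 1369 ≡ 506 (mod 863)
11^32 ≡ 506^2 = 256036 ≡ 588 (mod 863)
11^64 ≡ 588^2 = 345744 ≡ 544 (mod 863)
11^128 ≡ 544^2 = 295936 ≡ 790 (mod 863)
11^256 ≡ 790^2 = 624100 ≡ 151 (mod 863)
431 = 256 + 128 + 32 + 8 + 4 + 2 + 1 in binary powers of 2.
So 11^431 ≡ 151 · 790 · 588 · 37 · 833 · 121 · 11 ≡ 862 (mod 863).
Since 11^d ≡ 862 (mod 863), base 11 does not prove 863 composite.

862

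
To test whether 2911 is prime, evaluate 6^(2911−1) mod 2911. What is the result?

747

6^1 ≡ 6 (mod 2911)
6^2 ≡ 6^2 = 36 ≡ 36 (mod 2911)
6^4 ≡ 36^2 = 1296 ≡ 1296 (mod 2911)
6^8 ≡ 1296^2 = 1679616 ≡ 2880 (mod 2911)
6^16 ≡ 2880^2 = 8294400 ≡ 961 (mod 2911)
6^32 ≡ 961^2 = 923521 ≡ 734 (mod 2911)
6^64 ≡ 734^2 = 538756 ≡ 221 (mod 2911)
6^128 ≡ 221^2 = 48841 ≡ 2265 (mod 2911)
6^256 ≡ 2265^2 = 5130225 ≡ 1043 (mod 2911)
6^512 ≡ 1043^2 = 1087849 ≡ 2046 (mod 2911)
6^1024 ≡ 2046^2 = 4186116 ≡ 98 (mod 2911)
6^2048 ≡ 98^2 = 9604 ≡ 871 (mod 2911)
2910 = 2048 + 512 + 256 + 64 + 16 + 8 + 4 + 2 in binary powers of 2.
So 6^2910 ≡ 871 · 2046 · 1043 · 221 · 961 · 2880 · 1296 · 36 ≡ 747 (mod 2911).
Since 747 ≠ 1, base 6 is a Fermat witness: 2911 is composite.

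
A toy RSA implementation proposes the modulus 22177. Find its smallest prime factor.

22177 is odd.
Digit sum 19, not divisible by 3.
Ends in 7: not divisible by 5.
7: 22177 = 7·3168 + 1
11: 22177 = 11·2016 + 1
13: 22177 = 13·1705 + 12
17: 22177 = 17·1304 + 9
19: 22177 = 19·1167 + 4
23: 22177 = 23·964 + 5
29: 22177 = 29·764 + 21
31: 22177 = 31·715 + 12
37: 22177 = 37·599 + 14
41: 22177 = 41·540 + 37
43: 22177 = 43·515 + 32
47: 22177 = 47·471 + 40
53: 22177 = 53·418 + 23
59: 22177 = 59·375 + 52
61: 22177 = 61·363 + 34
67: 22177 = 67·331

67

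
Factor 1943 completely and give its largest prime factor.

1943 = 29 · 67
67 is prime.
So 1943 = 29 · 67; the largest prime factor is 67.

67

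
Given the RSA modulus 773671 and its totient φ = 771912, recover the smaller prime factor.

853

φ(n) = (p−1)(q−1) = n − (p+q) + 1, so p + q = 773671 − 771912 + 1 = 1760.
p and q are the roots of t² − 1760t + 773671 = 0.
Discriminant: 1760² − 4·773671 = 3097600 − 3094684 = 2916; √2916 = 54.
q = (1760 − 54)/2 = 853, p = (1760 + 54)/2 = 907.
Check: 853 · 907 = 773671.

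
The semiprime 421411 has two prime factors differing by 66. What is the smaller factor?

617

Since p = q + 66, we have 421411 = q(q + 66), so q² + 66q − 421411 = 0.
Discriminant: 66² + 4·421411 = 4356 + 1685644 = 1690000; √1690000 = 1300.
q = (−66 + 1300)/2 = 617, and p = q + 66 = 683.
Check: 617 · 683 = 421411.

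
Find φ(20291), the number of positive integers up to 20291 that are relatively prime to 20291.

Factor: 20291 = 103 · 197.
φ(20291) = (103−1) · (197−1) = 102 · 196 = 19992.

19992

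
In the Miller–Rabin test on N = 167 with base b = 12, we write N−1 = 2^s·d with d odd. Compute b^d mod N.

167 − 1 = 166 = 2^1 · 83, so d = 83.
12^1 ≡ 12 (mod 167)
12^2 ≡ 12^2 = 144 ≡ 144 (mod 167)
12^4 ≡ 144^2 = 20736 ≡ 28 (mod 167)
12^8 ≡ 28^2 = 784 ≡ 116 (mod 167)
12^16 ≡ 116^2 = 13456 ≡ 96 (mod 167)
12^32 ≡ 96^2 = 9216 ≡ 31 (mod 167)
12^64 ≡ 31^2 = 961 ≡ 126 (mod 167)
83 = 64 + 16 + 2 + 1 in binary powers of 2.
So 12^83 ≡ 126 · 96 · 144 · 12 ≡ 1 (mod 167).
Since 12^d ≡ 1 (mod 167), base 12 does not prove 167 composite.

1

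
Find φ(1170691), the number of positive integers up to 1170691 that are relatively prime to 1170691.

Factor: 1170691 = 67 · 101 · 173.
φ(1170691) = (67−1) · (101−1) · (173−1) = 66 · 100 · 172 = 1135200.

1135200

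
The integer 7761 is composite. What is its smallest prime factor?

7761 is odd.
Digit sum 21, divisible by 3.

3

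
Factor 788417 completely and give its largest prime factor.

83

788417 = 7 · 112631
112631 = 23 · 4897
4897 = 59 · 83
83 is prime.
So 788417 = 7 · 23 · 59 · 83; the largest prime factor is 83.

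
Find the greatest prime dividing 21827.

21827 = 13 · 1679
1679 = 23 · 73
73 is prime.
So 21827 = 13 · 23 · 73; the largest prime factor is 73.

73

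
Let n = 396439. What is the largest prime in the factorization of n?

97

396439 = 61 · 6499
6499 = 67 · 97
97 is prime.
So 396439 = 61 · 67 · 97; the largest prime factor is 97.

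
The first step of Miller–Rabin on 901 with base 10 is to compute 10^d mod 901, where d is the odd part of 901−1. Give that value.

248

901 − 1 = 900 = 2^2 · 225, so d = 225.
10^1 ≡ 10 (mod 901)
10^2 ≡ 10^2 = 100 ≡ 100 (mod 901)
10^4 ≡ 100^2 = 10000 ≡ 89 (mod 901)
10^8 ≡ 89^2 = 7921 ≡ 713 (mod 901)
10^16 ≡ 713^2 = 508369 ≡ 205 (mod 901)
10^32 ≡ 205^2 = 42025 ≡ 579 (mod 901)
10^64 ≡ 579^2 = 335241 ≡ 69 (mod 901)
10^128 ≡ 69^2 = 4761 ≡ 256 (mod 901)
225 = 128 + 64 + 32 + 1 in binary powers of 2.
So 10^225 ≡ 256 · 69 · 579 · 10 ≡ 248 (mod 901).
Squaring chain: 248 → 236; never reaches −1, so base 10 is a Miller–Rabin witness that 901 is composite.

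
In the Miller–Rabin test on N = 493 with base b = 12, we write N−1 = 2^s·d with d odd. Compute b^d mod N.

493 − 1 = 492 = 2^2 · 123, so d = 123.
12^1 ≡ 12 (mod 493)
12^2 ≡ 12^2 = 144 ≡ 144 (mod 493)
12^4 ≡ 144^2 = 20736 ≡ 30 (mod 493)
12^8 ≡ 30^2 = 900 ≡ 407 (mod 493)
12^16 ≡ 407^2 = 165649 ≡ 1 (mod 493)
12^32 ≡ 1^2 = 1 ≡ 1 (mod 493)
12^64 ≡ 1^2 = 1 ≡ 1 (mod 493)
123 = 64 + 32 + 16 + 8 + 2 + 1 in binary powers of 2.
So 12^123 ≡ 1 · 1 · 1 · 407 · 144 · 12 ≡ 278 (mod 493).
Squaring chain: 278 → 376; never reaches −1, so base 12 is a Miller–Rabin witness that 493 is composite.

278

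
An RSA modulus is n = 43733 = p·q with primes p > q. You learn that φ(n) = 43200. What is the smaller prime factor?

φ(n) = (p−1)(q−1) = n − (p+q) + 1, so p + q = 43733 − 43200 + 1 = 534.
p and q are the roots of t² − 534t + 43733 = 0.
Discriminant: 534² − 4·43733 = 285156 − 174932 = 110224; √110224 = 332.
q = (534 − 332)/2 = 101, p = (534 + 332)/2 = 433.
Check: 101 · 433 = 43733.

101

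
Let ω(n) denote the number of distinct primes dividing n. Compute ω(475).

475 = 5^2 · 19
475 = 5^2 · 19, which has 2 distinct prime factors.

2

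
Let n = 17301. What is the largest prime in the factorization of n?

17301 = 3 · 5767
5767 = 73 · 79
79 is prime.
So 17301 = 3 · 73 · 79; the largest prime factor is 79.

79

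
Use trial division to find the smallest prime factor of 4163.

4163 is odd.
Digit sum 14, not divisible by 3.
Ends in 3: not divisible by 5.
7: 4163 = 7·594 + 5
11: 4163 = 11·378 + 5
13: 4163 = 13·320 + 3
17: 4163 = 17·244 + 15
19: 4163 = 19·219 + 2
23: 4163 = 23·181

23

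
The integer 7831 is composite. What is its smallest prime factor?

7831 is odd.
Digit sum 19, not divisible by 3.
Ends in 1: not divisible by 5.
7: 7831 = 7·1118 + 5
11: 7831 = 11·711 + 10
13: 7831 = 13·602 + 5
17: 7831 = 17·460 + 11
19: 7831 = 19·412 + 3
23: 7831 = 23·340 + 11
29: 7831 = 29·270 + 1
31: 7831 = 31·252 + 19
37: 7831 = 37·211 + 24
41: 7831 = 41·191

41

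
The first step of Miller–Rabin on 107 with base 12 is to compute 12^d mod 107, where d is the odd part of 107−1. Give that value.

107 − 1 = 106 = 2^1 · 53, so d = 53.
12^1 ≡ 12 (mod 107)
12^2 ≡ 12^2 = 144 ≡ 37 (mod 107)
12^4 ≡ 37^2 = 1369 ≡ 85 (mod 107)
12^8 ≡ 85^2 = 7225 ≡ 56 (mod 107)
12^16 ≡ 56^2 = 3136 ≡ 33 (mod 107)
12^32 ≡ 33^2 = 1089 ≡ 19 (mod 107)
53 = 32 + 16 + 4 + 1 in binary powers of 2.
So 12^53 ≡ 19 · 33 · 85 · 12 ≡ 1 (mod 107).
Since 12^d ≡ 1 (mod 107), base 12 does not prove 107 composite.

1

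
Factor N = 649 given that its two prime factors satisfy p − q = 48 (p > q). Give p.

Since p = q + 48, we have 649 = q(q + 48), so q² + 48q − 649 = 0.
Discriminant: 48² + 4·649 = 2304 + 2596 = 4900; √4900 = 70.
q = (−48 + 70)/2 = 11, and p = q + 48 = 59.
Check: 11 · 59 = 649.

59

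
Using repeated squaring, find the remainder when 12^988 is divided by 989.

418

12^1 ≡ 12 (mod 989)
12^2 ≡ 12^2 = 144 ≡ 144 (mod 989)
12^4 ≡ 144^2 = 20736 ≡ 956 (mod 989)
12^8 ≡ 956^2 = 913936 ≡ 100 (mod 989)
12^16 ≡ 100^2 = 10000 ≡ 110 (mod 989)
12^32 ≡ 110^2 = 12100 ≡ 232 (mod 989)
12^64 ≡ 232^2 = 53824 ≡ 418 (mod 989)
12^128 ≡ 418^2 = 174724 ≡ 660 (mod 989)
12^256 ≡ 660^2 = 435600 ≡ 440 (mod 989)
12^512 ≡ 440^2 = 193600 ≡ 745 (mod 989)
988 = 512 + 256 + 128 + 64 + 16 + 8 + 4 in binary powers of 2.
So 12^988 ≡ 745 · 440 · 660 · 418 · 110 · 100 · 956 ≡ 418 (mod 989).
Since 418 ≠ 1, base 12 is a Fermat witness: 989 is composite.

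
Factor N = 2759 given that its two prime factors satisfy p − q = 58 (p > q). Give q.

Since p = q + 58, we have 2759 = q(q + 58), so q² + 58q − 2759 = 0.
Discriminant: 58² + 4·2759 = 3364 + 11036 = 14400; √14400 = 120.
q = (−58 + 120)/2 = 31, and p = q + 58 = 89.
Check: 31 · 89 = 2759.

31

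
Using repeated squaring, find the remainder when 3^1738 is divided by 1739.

3^1 ≡ 3 (mod 1739)
3^2 ≡ 3^2 = 9 ≡ 9 (mod 1739)
3^4 ≡ 9^2 = 81 ≡ 81 (mod 1739)
3^8 ≡ 81^2 = 6561 ≡ 1344 (mod 1739)
3^16 ≡ 1344^2 = 1806336 ≡ 1254 (mod 1739)
3^32 ≡ 1254^2 = 1572516 ≡ 460 (mod 1739)
3^64 ≡ 460^2 = 211600 ≡ 1181 (mod 1739)
3^128 ≡ 1181^2 = 1394761 ≡ 83 (mod 1739)
3^256 ≡ 83^2 = 6889 ≡ 1672 (mod 1739)
3^512 ≡ 1672^2 = 2795584 ≡ 1011 (mod 1739)
3^1024 ≡ 1011^2 = 1022121 ≡ 1328 (mod 1739)
1738 = 1024 + 512 + 128 + 64 + 8 + 2 in binary powers of 2.
So 3^1738 ≡ 1328 · 1011 · 83 · 1181 · 1344 · 9 ≡ 1070 (mod 1739).
Since 1070 ≠ 1, base 3 is a Fermat witness: 1739 is composite.

1070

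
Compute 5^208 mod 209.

5^1 ≡ 5 (mod 209)
5^2 ≡ 5^2 = 25 ≡ 25 (mod 209)
5^4 ≡ 25^2 = 625 ≡ 207 (mod 209)
5^8 ≡ 207^2 = 42849 ≡ 4 (mod 209)
5^16 ≡ 4^2 = 16 ≡ 16 (mod 209)
5^32 ≡ 16^2 = 256 ≡ 47 (mod 209)
5^64 ≡ 47^2 = 2209 ≡ 119 (mod 209)
5^128 ≡ 119^2 = 14161 ≡ 158 (mod 209)
208 = 128 + 64 + 16 in binary powers of 2.
So 5^208 ≡ 158 · 119 · 16 ≡ 81 (mod 209).
Since 81 ≠ 1, base 5 is a Fermat witness: 209 is composite.

81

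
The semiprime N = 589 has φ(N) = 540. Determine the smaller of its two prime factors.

φ(n) = (p−1)(q−1) = n − (p+q) + 1, so p + q = 589 − 540 + 1 = 50.
p and q are the roots of t² − 50t + 589 = 0.
Discriminant: 50² − 4·589 = 2500 − 2356 = 144; √144 = 12.
q = (50 − 12)/2 = 19, p = (50 + 12)/2 = 31.
Check: 19 · 31 = 589.

19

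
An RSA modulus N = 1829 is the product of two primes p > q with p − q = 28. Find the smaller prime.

31

Since p = q + 28, we have 1829 = q(q + 28), so q² + 28q − 1829 = 0.
Discriminant: 28² + 4·1829 = 784 + 7316 = 8100; √8100 = 90.
q = (−28 + 90)/2 = 31, and p = q + 28 = 59.
Check: 31 · 59 = 1829.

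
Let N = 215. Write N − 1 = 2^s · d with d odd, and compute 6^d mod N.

36

215 − 1 = 214 = 2^1 · 107, so d = 107.
6^1 ≡ 6 (mod 215)
6^2 ≡ 6^2 = 36 ≡ 36 (mod 215)
6^4 ≡ 36^2 = 1296 ≡ 6 (mod 215)
6^8 ≡ 6^2 = 36 ≡ 36 (mod 215)
6^16 ≡ 36^2 = 1296 ≡ 6 (mod 215)
6^32 ≡ 6^2 = 36 ≡ 36 (mod 215)
6^64 ≡ 36^2 = 1296 ≡ 6 (mod 215)
107 = 64 + 32 + 8 + 2 + 1 in binary powers of 2.
So 6^107 ≡ 6 · 36 · 36 · 36 · 6 ≡ 36 (mod 215).
Squaring chain: 36; never reaches −1, so base 6 is a Miller–Rabin witness that 215 is composite.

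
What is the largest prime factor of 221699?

89

221699 = 47 · 4717
4717 = 53 · 89
89 is prime.
So 221699 = 47 · 53 · 89; the largest prime factor is 89.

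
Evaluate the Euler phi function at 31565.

Factor: 31565 = 5 · 59 · 107.
φ(31565) = (5−1) · (59−1) · (107−1) = 4 · 58 · 106 = 24592.

24592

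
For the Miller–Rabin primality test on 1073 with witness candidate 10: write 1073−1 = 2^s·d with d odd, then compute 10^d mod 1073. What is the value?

1046

1073 − 1 = 1072 = 2^4 · 67, so d = 67.
10^1 ≡ 10 (mod 1073)
10^2 ≡ 10^2 = 100 ≡ 100 (mod 1073)
10^4 ≡ 100^2 = 10000 ≡ 343 (mod 1073)
10^8 ≡ 343^2 = 117649 ≡ 692 (mod 1073)
10^16 ≡ 692^2 = 478864 ≡ 306 (mod 1073)
10^32 ≡ 306^2 = 93636 ≡ 285 (mod 1073)
10^64 ≡ 285^2 = 81225 ≡ 750 (mod 1073)
67 = 64 + 2 + 1 in binary powers of 2.
So 10^67 ≡ 750 · 100 · 10 ≡ 1046 (mod 1073).
Squaring chain: 1046 → 729 → 306 → 285; never reaches −1, so base 10 is a Miller–Rabin witness that 1073 is composite.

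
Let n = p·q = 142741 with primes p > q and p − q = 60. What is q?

349

Since p = q + 60, we have 142741 = q(q + 60), so q² + 60q − 142741 = 0.
Discriminant: 60² + 4·142741 = 3600 + 570964 = 574564; √574564 = 758.
q = (−60 + 758)/2 = 349, and p = q + 60 = 409.
Check: 349 · 409 = 142741.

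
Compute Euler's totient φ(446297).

Factor: 446297 = 43 · 97 · 107.
φ(446297) = (43−1) · (97−1) · (107−1) = 42 · 96 · 106 = 427392.

427392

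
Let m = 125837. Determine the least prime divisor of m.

19

125837 is odd.
Digit sum 26, not divisible by 3.
Ends in 7: not divisible by 5.
7: 125837 = 7·17976 + 5
11: 125837 = 11·11439 + 8
13: 125837 = 13·9679 + 10
17: 125837 = 17·7402 + 3
19: 125837 = 19·6623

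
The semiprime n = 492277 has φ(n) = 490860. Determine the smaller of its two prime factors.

φ(n) = (p−1)(q−1) = n − (p+q) + 1, so p + q = 492277 − 490860 + 1 = 1418.
p and q are the roots of t² − 1418t + 492277 = 0.
Discriminant: 1418² − 4·492277 = 2010724 − 1969108 = 41616; √41616 = 204.
q = (1418 − 204)/2 = 607, p = (1418 + 204)/2 = 811.
Check: 607 · 811 = 492277.

607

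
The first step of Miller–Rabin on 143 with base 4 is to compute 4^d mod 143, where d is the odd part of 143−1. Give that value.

143 − 1 = 142 = 2^1 · 71, so d = 71.
4^1 ≡ 4 (mod 143)
4^2 ≡ 4^2 = 16 ≡ 16 (mod 143)
4^4 ≡ 16^2 = 256 ≡ 113 (mod 143)
4^8 ≡ 113^2 = 12769 ≡ 42 (mod 143)
4^16 ≡ 42^2 = 1764 ≡ 48 (mod 143)
4^32 ≡ 48^2 = 2304 ≡ 16 (mod 143)
4^64 ≡ 16^2 = 256 ≡ 113 (mod 143)
71 = 64 + 4 + 2 + 1 in binary powers of 2.
So 4^71 ≡ 113 · 113 · 16 · 4 ≡ 114 (mod 143).
Squaring chain: 114; never reaches −1, so base 4 is a Miller–Rabin witness that 143 is composite.

114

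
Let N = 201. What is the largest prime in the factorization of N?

201 = 3 · 67
67 is prime.
So 201 = 3 · 67; the largest prime factor is 67.

67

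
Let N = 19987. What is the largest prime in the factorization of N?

79

19987 = 11 · 1817
1817 = 23 · 79
79 is prime.
So 19987 = 11 · 23 · 79; the largest prime factor is 79.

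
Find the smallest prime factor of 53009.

11

53009 is odd.
Digit sum 17, not divisible by 3.
Ends in 9: not divisible by 5.
7: 53009 = 7·7572 + 5
11: 53009 = 11·4819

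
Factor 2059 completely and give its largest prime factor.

71

2059 = 29 · 71
71 is prime.
So 2059 = 29 · 71; the largest prime factor is 71.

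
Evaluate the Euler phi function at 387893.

Factor: 387893 = 11 · 179 · 197.
φ(387893) = (11−1) · (179−1) · (197−1) = 10 · 178 · 196 = 348880.

348880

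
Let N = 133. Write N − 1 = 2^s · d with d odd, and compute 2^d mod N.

50

133 − 1 = 132 = 2^2 · 33, so d = 33.
2^1 ≡ 2 (mod 133)
2^2 ≡ 2^2 = 4 ≡ 4 (mod 133)
2^4 ≡ 4^2 = 16 ≡ 16 (mod 133)
2^8 ≡ 16^2 = 256 ≡ 123 (mod 133)
2^16 ≡ 123^2 = 15129 ≡ 100 (mod 133)
2^32 ≡ 100^2 = 10000 ≡ 25 (mod 133)
33 = 32 + 1 in binary powers of 2.
So 2^33 ≡ 25 · 2 ≡ 50 (mod 133).
Squaring chain: 50 → 106; never reaches −1, so base 2 is a Miller–Rabin witness that 133 is composite.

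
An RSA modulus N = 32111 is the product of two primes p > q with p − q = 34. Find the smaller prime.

Since p = q + 34, we have 32111 = q(q + 34), so q² + 34q − 32111 = 0.
Discriminant: 34² + 4·32111 = 1156 + 128444 = 129600; √129600 = 360.
q = (−34 + 360)/2 = 163, and p = q + 34 = 197.
Check: 163 · 197 = 32111.

163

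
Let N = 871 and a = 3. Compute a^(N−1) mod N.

131

3^1 ≡ 3 (mod 871)
3^2 ≡ 3^2 = 9 ≡ 9 (mod 871)
3^4 ≡ 9^2 = 81 ≡ 81 (mod 871)
3^8 ≡ 81^2 = 6561 ≡ 464 (mod 871)
3^16 ≡ 464^2 = 215296 ≡ 159 (mod 871)
3^32 ≡ 159^2 = 25281 ≡ 22 (mod 871)
3^64 ≡ 22^2 = 484 ≡ 484 (mod 871)
3^128 ≡ 484^2 = 234256 ≡ 828 (mod 871)
3^256 ≡ 828^2 = 685584 ≡ 107 (mod 871)
3^512 ≡ 107^2 = 11449 ≡ 126 (mod 871)
870 = 512 + 256 + 64 + 32 + 4 + 2 in binary powers of 2.
So 3^870 ≡ 126 · 107 · 484 · 22 · 81 · 9 ≡ 131 (mod 871).
Since 131 ≠ 1, base 3 is a Fermat witness: 871 is composite.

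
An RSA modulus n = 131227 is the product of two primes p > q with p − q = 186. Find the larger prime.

467

Since p = q + 186, we have 131227 = q(q + 186), so q² + 186q − 131227 = 0.
Discriminant: 186² + 4·131227 = 34596 + 524908 = 559504; √559504 = 748.
q = (−186 + 748)/2 = 281, and p = q + 186 = 467.
Check: 281 · 467 = 131227.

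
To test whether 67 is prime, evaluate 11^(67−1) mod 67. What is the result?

1

11^1 ≡ 11 (mod 67)
11^2 ≡ 11^2 = 121 ≡ 54 (mod 67)
11^4 ≡ 54^2 = 2916 ≡ 35 (mod 67)
11^8 ≡ 35^2 = 1225 ≡ 19 (mod 67)
11^16 ≡ 19^2 = 361 ≡ 26 (mod 67)
11^32 ≡ 26^2 = 676 ≡ 6 (mod 67)
11^64 ≡ 6^2 = 36 ≡ 36 (mod 67)
66 = 64 + 2 in binary powers of 2.
So 11^66 ≡ 36 · 54 ≡ 1 (mod 67).
Since the result is 1, base 11 gives no evidence that 67 is composite.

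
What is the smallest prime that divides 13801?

13801 is odd.
Digit sum 13, not divisible by 3.
Ends in 1: not divisible by 5.
7: 13801 = 7·1971 + 4
11: 13801 = 11·1254 + 7
13: 13801 = 13·1061 + 8
17: 13801 = 17·811 + 14
19: 13801 = 19·726 + 7
23: 13801 = 23·600 + 1
29: 13801 = 29·475 + 26
31: 13801 = 31·445 + 6
37: 13801 = 37·373

37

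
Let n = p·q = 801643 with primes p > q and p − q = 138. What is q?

829

Since p = q + 138, we have 801643 = q(q + 138), so q² + 138q − 801643 = 0.
Discriminant: 138² + 4·801643 = 19044 + 3206572 = 3225616; √3225616 = 1796.
q = (−138 + 1796)/2 = 829, and p = q + 138 = 967.
Check: 829 · 967 = 801643.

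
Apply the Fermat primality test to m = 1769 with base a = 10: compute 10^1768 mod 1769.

10^1 ≡ 10 (mod 1769)
10^2 ≡ 10^2 = 100 ≡ 100 (mod 1769)
10^4 ≡ 100^2 = 10000 ≡ 1155 (mod 1769)
10^8 ≡ 1155^2 = 1334025 ≡ 199 (mod 1769)
10^16 ≡ 199^2 = 39601 ≡ 683 (mod 1769)
10^32 ≡ 683^2 = 466489 ≡ 1242 (mod 1769)
10^64 ≡ 1242^2 = 1542564 ≡ 1765 (mod 1769)
10^128 ≡ 1765^2 = 3115225 ≡ 16 (mod 1769)
10^256 ≡ 16^2 = 256 ≡ 256 (mod 1769)
10^512 ≡ 256^2 = 65536 ≡ 83 (mod 1769)
10^1024 ≡ 83^2 = 6889 ≡ 1582 (mod 1769)
1768 = 1024 + 512 + 128 + 64 + 32 + 8 in binary powers of 2.
So 10^1768 ≡ 1582 · 83 · 16 · 1765 · 1242 · 199 ≡ 1184 (mod 1769).
Since 1184 ≠ 1, base 10 is a Fermat witness: 1769 is composite.

1184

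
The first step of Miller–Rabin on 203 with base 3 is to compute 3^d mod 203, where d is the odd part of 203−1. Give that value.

89

203 − 1 = 202 = 2^1 · 101, so d = 101.
3^1 ≡ 3 (mod 203)
3^2 ≡ 3^2 = 9 ≡ 9 (mod 203)
3^4 ≡ 9^2 = 81 ≡ 81 (mod 203)
3^8 ≡ 81^2 = 6561 ≡ 65 (mod 203)
3^16 ≡ 65^2 = 4225 ≡ 165 (mod 203)
3^32 ≡ 165^2 = 27225 ≡ 23 (mod 203)
3^64 ≡ 23^2 = 529 ≡ 123 (mod 203)
101 = 64 + 32 + 4 + 1 in binary powers of 2.
So 3^101 ≡ 123 · 23 · 81 · 3 ≡ 89 (mod 203).
Squaring chain: 89; never reaches −1, so base 3 is a Miller–Rabin witness that 203 is composite.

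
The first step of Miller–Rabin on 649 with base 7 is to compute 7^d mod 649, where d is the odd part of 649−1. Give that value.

649 − 1 = 648 = 2^3 · 81, so d = 81.
7^1 ≡ 7 (mod 649)
7^2 ≡ 7^2 = 49 ≡ 49 (mod 649)
7^4 ≡ 49^2 = 2401 ≡ 454 (mod 649)
7^8 ≡ 454^2 = 206116 ≡ 383 (mod 649)
7^16 ≡ 383^2 = 146689 ≡ 15 (mod 649)
7^32 ≡ 15^2 = 225 ≡ 225 (mod 649)
7^64 ≡ 225^2 = 50625 ≡ 3 (mod 649)
81 = 64 + 16 + 1 in binary powers of 2.
So 7^81 ≡ 3 · 15 · 7 ≡ 315 (mod 649).
Squaring chain: 315 → 577 → 641; never reaches −1, so base 7 is a Miller–Rabin witness that 649 is composite.

315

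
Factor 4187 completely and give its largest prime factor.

4187 = 53 · 79
79 is prime.
So 4187 = 53 · 79; the largest prime factor is 79.

79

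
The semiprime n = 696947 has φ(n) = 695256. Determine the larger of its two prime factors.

983

φ(n) = (p−1)(q−1) = n − (p+q) + 1, so p + q = 696947 − 695256 + 1 = 1692.
p and q are the roots of t² − 1692t + 696947 = 0.
Discriminant: 1692² − 4·696947 = 2862864 − 2787788 = 75076; √75076 = 274.
q = (1692 − 274)/2 = 709, p = (1692 + 274)/2 = 983.
Check: 709 · 983 = 696947.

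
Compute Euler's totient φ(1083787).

Factor: 1083787 = 61 · 109 · 163.
φ(1083787) = (61−1) · (109−1) · (163−1) = 60 · 108 · 162 = 1049760.

1049760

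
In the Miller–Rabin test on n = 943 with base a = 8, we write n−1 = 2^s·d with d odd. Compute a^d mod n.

607

943 − 1 = 942 = 2^1 · 471, so d = 471.
8^1 ≡ 8 (mod 943)
8^2 ≡ 8^2 = 64 ≡ 64 (mod 943)
8^4 ≡ 64^2 = 4096 ≡ 324 (mod 943)
8^8 ≡ 324^2 = 104976 ≡ 303 (mod 943)
8^16 ≡ 303^2 = 91809 ≡ 338 (mod 943)
8^32 ≡ 338^2 = 114244 ≡ 141 (mod 943)
8^64 ≡ 141^2 = 19881 ≡ 78 (mod 943)
8^128 ≡ 78^2 = 6084 ≡ 426 (mod 943)
8^256 ≡ 426^2 = 181476 ≡ 420 (mod 943)
471 = 256 + 128 + 64 + 16 + 4 + 2 + 1 in binary powers of 2.
So 8^471 ≡ 420 · 426 · 78 · 338 · 324 · 64 · 8 ≡ 607 (mod 943).
Squaring chain: 607; never reaches −1, so base 8 is a Miller–Rabin witness that 943 is composite.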